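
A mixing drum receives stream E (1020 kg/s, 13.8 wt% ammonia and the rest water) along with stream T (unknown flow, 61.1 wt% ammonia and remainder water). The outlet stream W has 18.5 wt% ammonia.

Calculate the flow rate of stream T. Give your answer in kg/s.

Let T be the unknown flow. Total out = 1020 + T.
ammonia balance: 140.76 + 0.611·T = 0.185·(1020 + T)
(0.611 − 0.185)·T = 0.185×1020 − 140.76 = 47.94
T = 47.94 / 0.426 = 112.54 kg/s

112.5 kg/s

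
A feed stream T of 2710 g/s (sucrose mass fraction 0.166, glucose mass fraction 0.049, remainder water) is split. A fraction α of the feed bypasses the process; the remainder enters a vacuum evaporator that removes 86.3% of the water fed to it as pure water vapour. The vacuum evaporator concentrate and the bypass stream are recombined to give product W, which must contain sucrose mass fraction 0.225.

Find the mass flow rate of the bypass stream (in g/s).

1661 g/s

All 2710×0.166 = 449.86 g/s of sucrose reaches W, so W = 449.86/0.225 = 1999.4 g/s and vapour = 710.62 g/s.
The evaporator receives (1−α)·2710 of feed at 0.785 water and removes 0.863 of that water:
0.863×0.785×(1−α)×2710 = 710.62
(1−α) = 710.62/1835.9 = 0.3871;  α = 0.6129.
Bypass flow = 0.6129×2710 = 1661 g/s.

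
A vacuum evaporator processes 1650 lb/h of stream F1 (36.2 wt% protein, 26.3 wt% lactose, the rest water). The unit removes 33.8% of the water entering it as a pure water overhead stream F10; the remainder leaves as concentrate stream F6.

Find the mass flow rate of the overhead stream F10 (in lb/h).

water entering = 1650×0.375 = 618.75 lb/h; overhead removed = 0.338×618.75 = 209.14 lb/h.

209.1 lb/h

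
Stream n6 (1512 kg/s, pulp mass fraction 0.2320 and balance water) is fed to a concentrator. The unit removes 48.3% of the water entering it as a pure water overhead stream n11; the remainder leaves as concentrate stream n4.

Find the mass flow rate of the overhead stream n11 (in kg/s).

560.9 kg/s

water entering = 1512×0.768 = 1161.2 kg/s; overhead removed = 0.483×1161.2 = 560.87 kg/s.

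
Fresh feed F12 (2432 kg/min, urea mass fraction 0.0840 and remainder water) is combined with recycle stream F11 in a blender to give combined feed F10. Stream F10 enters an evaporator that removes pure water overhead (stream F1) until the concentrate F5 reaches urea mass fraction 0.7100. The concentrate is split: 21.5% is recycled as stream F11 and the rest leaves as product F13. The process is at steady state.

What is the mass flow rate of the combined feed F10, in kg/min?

Overall urea balance (none leaves overhead): urea in fresh feed = urea in product, i.e. 2432×0.084 = (1−0.215)·F5·0.710.
F5 = 204.29/(0.710×0.785) = 366.53 kg/min.
Recycle F11 = 0.215×366.53 = 78.805 kg/min.
Combined feed F10 = 2432 + 78.805 = 2510.8 kg/min.

2511 kg/min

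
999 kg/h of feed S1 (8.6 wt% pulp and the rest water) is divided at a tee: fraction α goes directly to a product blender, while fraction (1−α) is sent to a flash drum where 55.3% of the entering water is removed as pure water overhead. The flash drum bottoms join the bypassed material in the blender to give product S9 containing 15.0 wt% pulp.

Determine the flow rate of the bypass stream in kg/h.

155.7 kg/h

All 999×0.086 = 85.914 kg/h of pulp reaches S9, so S9 = 85.914/0.150 = 572.76 kg/h and vapour = 426.24 kg/h.
The evaporator receives (1−α)·999 of feed at 0.914 water and removes 0.553 of that water:
0.553×0.914×(1−α)×999 = 426.24
(1−α) = 426.24/504.94 = 0.8441;  α = 0.1559.
Bypass flow = 0.1559×999 = 155.7 kg/h.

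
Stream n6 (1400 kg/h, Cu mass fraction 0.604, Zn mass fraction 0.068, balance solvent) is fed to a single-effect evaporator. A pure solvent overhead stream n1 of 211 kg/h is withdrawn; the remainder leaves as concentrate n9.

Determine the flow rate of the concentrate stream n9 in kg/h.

1189 kg/h

Concentrate = 1400 − 211 = 1189 kg/h.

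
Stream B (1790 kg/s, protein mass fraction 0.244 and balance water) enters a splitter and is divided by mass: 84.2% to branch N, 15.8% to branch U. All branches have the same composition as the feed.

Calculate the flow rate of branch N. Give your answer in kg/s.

Branch N flow = 0.842×1790 = 1507.2 kg/s.

1507 kg/s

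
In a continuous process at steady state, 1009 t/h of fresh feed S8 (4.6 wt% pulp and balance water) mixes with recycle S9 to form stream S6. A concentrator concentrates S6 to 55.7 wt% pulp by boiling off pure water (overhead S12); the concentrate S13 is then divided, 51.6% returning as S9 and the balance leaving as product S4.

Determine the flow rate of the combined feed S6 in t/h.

1098 t/h

Overall pulp balance (none leaves overhead): pulp in fresh feed = pulp in product, i.e. 1009×0.046 = (1−0.516)·S13·0.557.
S13 = 46.414/(0.557×0.484) = 172.17 t/h.
Recycle S9 = 0.516×172.17 = 88.838 t/h.
Combined feed S6 = 1009 + 88.838 = 1097.8 t/h.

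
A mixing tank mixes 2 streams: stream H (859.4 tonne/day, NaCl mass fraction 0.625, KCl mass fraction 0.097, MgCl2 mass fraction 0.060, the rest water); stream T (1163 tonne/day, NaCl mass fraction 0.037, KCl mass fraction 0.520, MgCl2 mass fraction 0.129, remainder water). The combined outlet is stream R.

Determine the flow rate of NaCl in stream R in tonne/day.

580.2 tonne/day

NaCl out = NaCl in = 859.4×0.625 + 1163×0.037 = 580.16 tonne/day.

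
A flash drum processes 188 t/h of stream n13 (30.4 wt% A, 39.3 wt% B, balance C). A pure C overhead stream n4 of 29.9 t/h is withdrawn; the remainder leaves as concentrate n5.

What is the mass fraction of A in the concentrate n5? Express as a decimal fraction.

0.3615

A is not removed: 188×0.304 = 57.152 t/h of A enters n5.
Concentrate = 188 − 29.9 = 158.1 t/h.
Mass fraction = 57.152/158.1 = 0.3615.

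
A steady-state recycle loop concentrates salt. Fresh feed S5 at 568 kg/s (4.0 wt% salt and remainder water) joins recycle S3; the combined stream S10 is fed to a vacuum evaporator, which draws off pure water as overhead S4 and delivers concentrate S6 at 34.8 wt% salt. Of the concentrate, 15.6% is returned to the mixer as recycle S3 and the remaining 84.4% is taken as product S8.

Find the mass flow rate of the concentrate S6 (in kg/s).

Overall salt balance (none leaves overhead): salt in fresh feed = salt in product, i.e. 568×0.040 = (1−0.156)·S6·0.348.
S6 = 22.72/(0.348×0.844) = 77.355 kg/s.

77.35 kg/s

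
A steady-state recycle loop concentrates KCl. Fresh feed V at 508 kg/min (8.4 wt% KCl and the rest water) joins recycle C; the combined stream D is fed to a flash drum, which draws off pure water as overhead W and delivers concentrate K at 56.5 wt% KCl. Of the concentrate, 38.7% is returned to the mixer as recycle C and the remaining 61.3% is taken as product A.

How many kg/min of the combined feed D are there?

Overall KCl balance (none leaves overhead): KCl in fresh feed = KCl in product, i.e. 508×0.084 = (1−0.387)·K·0.565.
K = 42.672/(0.565×0.613) = 123.21 kg/min.
Recycle C = 0.387×123.21 = 47.681 kg/min.
Combined feed D = 508 + 47.681 = 555.68 kg/min.

555.7 kg/min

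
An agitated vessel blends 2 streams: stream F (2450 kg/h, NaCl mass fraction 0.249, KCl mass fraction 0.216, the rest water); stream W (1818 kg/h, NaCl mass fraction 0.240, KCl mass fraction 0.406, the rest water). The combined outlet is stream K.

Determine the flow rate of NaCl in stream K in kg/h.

NaCl out = NaCl in = 2450×0.249 + 1818×0.240 = 1046.4 kg/h.

1046 kg/h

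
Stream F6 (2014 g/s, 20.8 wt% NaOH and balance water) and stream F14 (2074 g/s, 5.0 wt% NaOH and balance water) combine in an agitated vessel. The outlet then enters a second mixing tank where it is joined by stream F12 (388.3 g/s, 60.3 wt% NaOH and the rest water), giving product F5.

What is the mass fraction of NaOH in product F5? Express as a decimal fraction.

0.169

Overall, product flow = 4476.3 g/s.
NaOH in = 2014×0.208 + 2074×0.050 + 388.3×0.603 = 756.76 g/s.
NaOH fraction in F5 = 0.169.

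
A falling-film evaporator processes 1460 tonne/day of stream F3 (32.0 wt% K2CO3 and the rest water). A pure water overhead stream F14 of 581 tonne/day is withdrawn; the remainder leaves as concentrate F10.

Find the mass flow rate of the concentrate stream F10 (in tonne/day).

879 tonne/day

Concentrate = 1460 − 581 = 879 tonne/day.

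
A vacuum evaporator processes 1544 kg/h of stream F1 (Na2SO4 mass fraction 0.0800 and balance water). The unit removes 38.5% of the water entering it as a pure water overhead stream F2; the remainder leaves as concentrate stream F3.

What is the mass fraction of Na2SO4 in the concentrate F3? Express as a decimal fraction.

0.1239

Na2SO4 is not removed: 1544×0.080 = 123.52 kg/h of Na2SO4 enters F3.
water entering = 1544×0.920 = 1420.5 kg/h; overhead removed = 0.385×1420.5 = 546.88 kg/h.
Concentrate = 1544 − 546.88 = 997.12 kg/h.
Mass fraction = 123.52/997.12 = 0.1239.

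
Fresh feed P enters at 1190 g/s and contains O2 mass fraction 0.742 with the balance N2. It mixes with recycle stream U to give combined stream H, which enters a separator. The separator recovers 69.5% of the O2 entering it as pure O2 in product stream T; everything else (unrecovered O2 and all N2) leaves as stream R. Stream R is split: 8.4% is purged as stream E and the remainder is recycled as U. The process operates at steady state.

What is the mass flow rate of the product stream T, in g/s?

851.6 g/s

O2 in H: m_A = 1190×0.742 + (1−0.084)·(1−0.695)·m_A, so m_A = 882.98/0.7206 = 1225.3 g/s.
Product T = 0.695×1225.3 = 851.59 g/s.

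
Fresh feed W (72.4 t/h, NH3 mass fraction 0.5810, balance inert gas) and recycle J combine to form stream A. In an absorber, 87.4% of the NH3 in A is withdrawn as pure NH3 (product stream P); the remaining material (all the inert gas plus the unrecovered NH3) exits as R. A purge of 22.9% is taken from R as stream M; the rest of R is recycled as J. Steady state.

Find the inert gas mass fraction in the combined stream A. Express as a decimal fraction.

inert gas enters only via W and leaves only via the purge: 72.4×0.419 = 0.229×(inert gas in R), and the absorber passes all inert gas, so inert gas in A = inert gas in R = 132.47 t/h.
NH3 in A: m_A = 72.4×0.581 + (1−0.229)·(1−0.874)·m_A, so m_A = 42.064/0.9029 = 46.59 t/h.
A = 46.59 + 132.47 = 179.06 t/h.
inert gas fraction in A = 132.47/179.06 = 0.7398.

0.7398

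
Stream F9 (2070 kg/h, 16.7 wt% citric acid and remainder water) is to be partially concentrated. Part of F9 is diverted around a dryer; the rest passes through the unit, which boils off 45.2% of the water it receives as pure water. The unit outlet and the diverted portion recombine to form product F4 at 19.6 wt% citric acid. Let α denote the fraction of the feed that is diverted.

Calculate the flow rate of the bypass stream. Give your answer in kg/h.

1257 kg/h

All 2070×0.167 = 345.69 kg/h of citric acid reaches F4, so F4 = 345.69/0.196 = 1763.7 kg/h and vapour = 306.28 kg/h.
The evaporator receives (1−α)·2070 of feed at 0.833 water and removes 0.452 of that water:
0.452×0.833×(1−α)×2070 = 306.28
(1−α) = 306.28/779.39 = 0.3930;  α = 0.6070.
Bypass flow = 0.6070×2070 = 1256.6 kg/h.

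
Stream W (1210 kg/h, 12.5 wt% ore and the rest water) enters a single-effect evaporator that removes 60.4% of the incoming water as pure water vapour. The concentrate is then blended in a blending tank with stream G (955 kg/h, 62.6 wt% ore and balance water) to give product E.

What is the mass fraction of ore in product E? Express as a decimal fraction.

0.491

Vapour removed = 0.604×0.875×1210 = 639.49 kg/h; concentrate = 570.51 kg/h.
ore reaching the mixer = 151.25 (from concentrate) + 955×0.626 = 749.08 kg/h.
Product flow = 570.51 + 955 = 1525.5 kg/h; ore fraction = 0.491.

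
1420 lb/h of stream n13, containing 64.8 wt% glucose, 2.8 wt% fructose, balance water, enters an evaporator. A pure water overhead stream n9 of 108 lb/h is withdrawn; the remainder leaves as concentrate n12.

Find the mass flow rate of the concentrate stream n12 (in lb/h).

Concentrate = 1420 − 108 = 1312 lb/h.

1312 lb/h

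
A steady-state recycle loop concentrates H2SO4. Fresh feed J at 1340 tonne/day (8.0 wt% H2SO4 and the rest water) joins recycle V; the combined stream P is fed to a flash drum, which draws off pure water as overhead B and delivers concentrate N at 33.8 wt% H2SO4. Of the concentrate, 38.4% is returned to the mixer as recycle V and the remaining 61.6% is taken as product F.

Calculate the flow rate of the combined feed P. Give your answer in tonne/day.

1538 tonne/day

Overall H2SO4 balance (none leaves overhead): H2SO4 in fresh feed = H2SO4 in product, i.e. 1340×0.080 = (1−0.384)·N·0.338.
N = 107.2/(0.338×0.616) = 514.87 tonne/day.
Recycle V = 0.384×514.87 = 197.71 tonne/day.
Combined feed P = 1340 + 197.71 = 1537.7 tonne/day.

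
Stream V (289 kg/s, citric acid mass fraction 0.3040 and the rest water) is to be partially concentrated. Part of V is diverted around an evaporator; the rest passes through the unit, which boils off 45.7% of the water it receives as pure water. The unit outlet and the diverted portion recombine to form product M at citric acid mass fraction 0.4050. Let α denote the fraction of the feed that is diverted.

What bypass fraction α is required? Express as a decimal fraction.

0.216

All 289×0.304 = 87.856 kg/s of citric acid reaches M, so M = 87.856/0.405 = 216.93 kg/s and vapour = 72.072 kg/s.
The evaporator receives (1−α)·289 of feed at 0.696 water and removes 0.457 of that water:
0.457×0.696×(1−α)×289 = 72.072
(1−α) = 72.072/91.923 = 0.7840;  α = 0.2160.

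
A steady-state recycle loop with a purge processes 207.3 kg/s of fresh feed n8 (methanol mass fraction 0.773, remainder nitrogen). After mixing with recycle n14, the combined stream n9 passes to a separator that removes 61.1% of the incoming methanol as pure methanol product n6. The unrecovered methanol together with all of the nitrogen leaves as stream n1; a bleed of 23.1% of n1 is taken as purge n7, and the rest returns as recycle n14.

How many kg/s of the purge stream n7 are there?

nitrogen enters only via n8 and leaves only via the purge: 207.3×0.227 = 0.231×(nitrogen in n1), and the separator passes all nitrogen, so nitrogen in n9 = nitrogen in n1 = 203.71 kg/s.
methanol in n9: m_A = 207.3×0.773 + (1−0.231)·(1−0.611)·m_A, so m_A = 160.24/0.7009 = 228.64 kg/s.
n1 = (1−0.611)×228.64 + 203.71 = 292.65 kg/s.
Purge n7 = 0.231×292.65 = 67.602 kg/s.

67.6 kg/s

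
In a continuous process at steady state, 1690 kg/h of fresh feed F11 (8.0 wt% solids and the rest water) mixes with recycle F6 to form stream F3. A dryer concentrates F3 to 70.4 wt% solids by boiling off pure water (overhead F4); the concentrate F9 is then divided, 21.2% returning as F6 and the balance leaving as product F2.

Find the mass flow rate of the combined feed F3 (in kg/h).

Overall solids balance (none leaves overhead): solids in fresh feed = solids in product, i.e. 1690×0.080 = (1−0.212)·F9·0.704.
F9 = 135.2/(0.704×0.788) = 243.71 kg/h.
Recycle F6 = 0.212×243.71 = 51.667 kg/h.
Combined feed F3 = 1690 + 51.667 = 1741.7 kg/h.

1742 kg/h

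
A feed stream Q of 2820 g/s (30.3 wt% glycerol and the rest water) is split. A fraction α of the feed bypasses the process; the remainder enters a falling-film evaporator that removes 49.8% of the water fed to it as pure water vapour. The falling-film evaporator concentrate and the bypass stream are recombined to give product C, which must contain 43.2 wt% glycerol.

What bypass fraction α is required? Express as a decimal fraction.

0.140

All 2820×0.303 = 854.46 g/s of glycerol reaches C, so C = 854.46/0.432 = 1977.9 g/s and vapour = 842.08 g/s.
The evaporator receives (1−α)·2820 of feed at 0.697 water and removes 0.498 of that water:
0.498×0.697×(1−α)×2820 = 842.08
(1−α) = 842.08/978.84 = 0.8603;  α = 0.1397.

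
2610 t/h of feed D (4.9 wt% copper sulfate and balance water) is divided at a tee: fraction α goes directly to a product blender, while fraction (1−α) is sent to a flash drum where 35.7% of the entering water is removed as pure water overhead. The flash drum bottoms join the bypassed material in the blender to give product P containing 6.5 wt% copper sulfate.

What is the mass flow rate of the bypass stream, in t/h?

717.7 t/h

All 2610×0.049 = 127.89 t/h of copper sulfate reaches P, so P = 127.89/0.065 = 1967.5 t/h and vapour = 642.46 t/h.
The evaporator receives (1−α)·2610 of feed at 0.951 water and removes 0.357 of that water:
0.357×0.951×(1−α)×2610 = 642.46
(1−α) = 642.46/886.11 = 0.7250;  α = 0.2750.
Bypass flow = 0.2750×2610 = 717.66 t/h.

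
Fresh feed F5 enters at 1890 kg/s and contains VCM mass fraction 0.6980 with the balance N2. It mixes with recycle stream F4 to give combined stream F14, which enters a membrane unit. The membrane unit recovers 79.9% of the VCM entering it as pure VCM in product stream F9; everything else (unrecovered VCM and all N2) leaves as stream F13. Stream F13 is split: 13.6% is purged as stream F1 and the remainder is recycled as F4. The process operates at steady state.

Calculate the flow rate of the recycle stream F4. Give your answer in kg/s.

N2 enters only via F5 and leaves only via the purge: 1890×0.302 = 0.136×(N2 in F13), and the membrane unit passes all N2, so N2 in F14 = N2 in F13 = 4196.9 kg/s.
VCM in F14: m_A = 1890×0.698 + (1−0.136)·(1−0.799)·m_A, so m_A = 1319.2/0.8263 = 1596.5 kg/s.
F13 = (1−0.799)×1596.5 + 4196.9 = 4517.8 kg/s.
Recycle F4 = (1−0.136)×4517.8 = 3903.4 kg/s.

3903 kg/s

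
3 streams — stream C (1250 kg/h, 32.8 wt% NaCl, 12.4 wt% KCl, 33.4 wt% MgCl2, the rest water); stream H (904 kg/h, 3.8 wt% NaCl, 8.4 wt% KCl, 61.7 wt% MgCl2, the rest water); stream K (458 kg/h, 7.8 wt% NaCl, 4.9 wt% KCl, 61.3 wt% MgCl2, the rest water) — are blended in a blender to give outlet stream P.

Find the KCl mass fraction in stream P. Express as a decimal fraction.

Total flow out = 1250 + 904 + 458 = 2612 kg/h.
KCl in = 1250×0.124 + 904×0.084 + 458×0.049 = 253.38 kg/h.
KCl mass fraction in P = 253.38/2612 = 0.0970.

0.0970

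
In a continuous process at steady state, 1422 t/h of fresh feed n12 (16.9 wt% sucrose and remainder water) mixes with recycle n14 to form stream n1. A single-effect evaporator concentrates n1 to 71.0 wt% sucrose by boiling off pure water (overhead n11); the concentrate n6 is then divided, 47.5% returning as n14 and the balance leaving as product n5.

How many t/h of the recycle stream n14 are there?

Overall sucrose balance (none leaves overhead): sucrose in fresh feed = sucrose in product, i.e. 1422×0.169 = (1−0.475)·n6·0.710.
n6 = 240.32/(0.710×0.525) = 644.72 t/h.
Recycle n14 = 0.475×644.72 = 306.24 t/h.

306.2 t/h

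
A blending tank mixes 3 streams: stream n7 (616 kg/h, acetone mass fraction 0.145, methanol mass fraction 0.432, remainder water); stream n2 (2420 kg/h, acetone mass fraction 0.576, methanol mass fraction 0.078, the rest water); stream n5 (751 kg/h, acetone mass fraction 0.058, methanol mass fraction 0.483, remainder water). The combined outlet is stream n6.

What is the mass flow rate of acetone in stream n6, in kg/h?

acetone out = acetone in = 616×0.145 + 2420×0.576 + 751×0.058 = 1526.8 kg/h.

1527 kg/h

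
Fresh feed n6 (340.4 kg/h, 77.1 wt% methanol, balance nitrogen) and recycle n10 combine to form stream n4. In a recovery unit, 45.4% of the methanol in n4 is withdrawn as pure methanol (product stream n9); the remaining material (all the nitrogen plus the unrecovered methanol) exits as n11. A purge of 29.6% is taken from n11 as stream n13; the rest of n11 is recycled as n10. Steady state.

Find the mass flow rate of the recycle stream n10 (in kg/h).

349.3 kg/h

nitrogen enters only via n6 and leaves only via the purge: 340.4×0.229 = 0.296×(nitrogen in n11), and the recovery unit passes all nitrogen, so nitrogen in n4 = nitrogen in n11 = 263.35 kg/h.
methanol in n4: m_A = 340.4×0.771 + (1−0.296)·(1−0.454)·m_A, so m_A = 262.45/0.6156 = 426.32 kg/h.
n11 = (1−0.454)×426.32 + 263.35 = 496.12 kg/h.
Recycle n10 = (1−0.296)×496.12 = 349.27 kg/h.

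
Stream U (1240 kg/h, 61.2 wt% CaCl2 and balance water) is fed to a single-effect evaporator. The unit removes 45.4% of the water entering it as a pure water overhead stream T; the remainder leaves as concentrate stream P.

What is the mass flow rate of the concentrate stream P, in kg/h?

1022 kg/h

water entering = 1240×0.388 = 481.12 kg/h; overhead removed = 0.454×481.12 = 218.43 kg/h.
Concentrate = 1240 − 218.43 = 1021.6 kg/h.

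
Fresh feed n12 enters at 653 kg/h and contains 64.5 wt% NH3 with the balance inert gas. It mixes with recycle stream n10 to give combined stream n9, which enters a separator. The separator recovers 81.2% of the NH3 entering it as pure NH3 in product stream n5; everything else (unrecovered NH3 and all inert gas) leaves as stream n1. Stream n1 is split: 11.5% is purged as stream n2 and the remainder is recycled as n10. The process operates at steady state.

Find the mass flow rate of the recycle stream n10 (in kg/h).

inert gas enters only via n12 and leaves only via the purge: 653×0.355 = 0.115×(inert gas in n1), and the separator passes all inert gas, so inert gas in n9 = inert gas in n1 = 2015.8 kg/h.
NH3 in n9: m_A = 653×0.645 + (1−0.115)·(1−0.812)·m_A, so m_A = 421.19/0.8336 = 505.25 kg/h.
n1 = (1−0.812)×505.25 + 2015.8 = 2110.8 kg/h.
Recycle n10 = (1−0.115)×2110.8 = 1868 kg/h.

1868 kg/h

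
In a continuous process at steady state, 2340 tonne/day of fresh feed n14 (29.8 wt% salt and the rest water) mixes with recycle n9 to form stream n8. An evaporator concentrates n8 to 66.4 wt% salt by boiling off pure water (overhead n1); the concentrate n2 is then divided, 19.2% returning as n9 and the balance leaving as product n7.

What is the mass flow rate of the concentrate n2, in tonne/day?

Overall salt balance (none leaves overhead): salt in fresh feed = salt in product, i.e. 2340×0.298 = (1−0.192)·n2·0.664.
n2 = 697.32/(0.664×0.808) = 1299.7 tonne/day.

1300 tonne/day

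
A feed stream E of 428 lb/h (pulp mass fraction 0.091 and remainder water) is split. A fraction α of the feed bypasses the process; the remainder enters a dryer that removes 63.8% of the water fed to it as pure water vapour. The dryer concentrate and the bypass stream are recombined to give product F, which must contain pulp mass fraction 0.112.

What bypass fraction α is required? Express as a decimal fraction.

All 428×0.091 = 38.948 lb/h of pulp reaches F, so F = 38.948/0.112 = 347.75 lb/h and vapour = 80.25 lb/h.
The evaporator receives (1−α)·428 of feed at 0.909 water and removes 0.638 of that water:
0.638×0.909×(1−α)×428 = 80.25
(1−α) = 80.25/248.22 = 0.3233;  α = 0.6767.

0.677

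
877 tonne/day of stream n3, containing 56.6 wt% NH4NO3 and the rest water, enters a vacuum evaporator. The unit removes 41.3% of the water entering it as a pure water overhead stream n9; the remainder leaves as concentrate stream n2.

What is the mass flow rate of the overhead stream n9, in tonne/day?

157.2 tonne/day

water entering = 877×0.434 = 380.62 tonne/day; overhead removed = 0.413×380.62 = 157.2 tonne/day.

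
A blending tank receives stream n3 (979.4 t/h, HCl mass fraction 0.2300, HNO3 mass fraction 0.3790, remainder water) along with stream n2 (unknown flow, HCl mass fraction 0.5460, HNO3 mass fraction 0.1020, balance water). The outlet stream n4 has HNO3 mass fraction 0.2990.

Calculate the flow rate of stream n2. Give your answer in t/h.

397.7 t/h

Let n2 be the unknown flow. Total out = 979.4 + n2.
HNO3 balance: 371.19 + 0.102·n2 = 0.299·(979.4 + n2)
(0.102 − 0.299)·n2 = 0.299×979.4 − 371.19 = -78.352
n2 = -78.352 / -0.197 = 397.73 t/h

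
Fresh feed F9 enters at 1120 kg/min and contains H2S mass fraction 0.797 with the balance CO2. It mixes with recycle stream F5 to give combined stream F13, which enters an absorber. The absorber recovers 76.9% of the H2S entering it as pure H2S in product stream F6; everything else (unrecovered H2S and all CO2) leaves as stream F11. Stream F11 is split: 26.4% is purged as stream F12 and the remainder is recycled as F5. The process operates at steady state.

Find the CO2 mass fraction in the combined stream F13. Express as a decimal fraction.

CO2 enters only via F9 and leaves only via the purge: 1120×0.203 = 0.264×(CO2 in F11), and the absorber passes all CO2, so CO2 in F13 = CO2 in F11 = 861.21 kg/min.
H2S in F13: m_A = 1120×0.797 + (1−0.264)·(1−0.769)·m_A, so m_A = 892.64/0.8300 = 1075.5 kg/min.
F13 = 1075.5 + 861.21 = 1936.7 kg/min.
CO2 fraction in F13 = 861.21/1936.7 = 0.445.

0.445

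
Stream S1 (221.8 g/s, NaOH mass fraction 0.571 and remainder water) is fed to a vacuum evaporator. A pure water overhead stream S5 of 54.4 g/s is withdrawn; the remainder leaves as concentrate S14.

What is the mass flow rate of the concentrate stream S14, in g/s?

167.4 g/s

Concentrate = 221.8 − 54.4 = 167.4 g/s.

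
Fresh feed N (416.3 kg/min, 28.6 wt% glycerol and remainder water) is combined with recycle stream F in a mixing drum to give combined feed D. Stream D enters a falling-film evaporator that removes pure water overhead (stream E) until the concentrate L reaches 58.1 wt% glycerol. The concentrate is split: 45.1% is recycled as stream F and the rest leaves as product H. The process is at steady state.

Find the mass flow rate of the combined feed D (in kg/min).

584.6 kg/min

Overall glycerol balance (none leaves overhead): glycerol in fresh feed = glycerol in product, i.e. 416.3×0.286 = (1−0.451)·L·0.581.
L = 119.06/(0.581×0.549) = 373.27 kg/min.
Recycle F = 0.451×373.27 = 168.35 kg/min.
Combined feed D = 416.3 + 168.35 = 584.65 kg/min.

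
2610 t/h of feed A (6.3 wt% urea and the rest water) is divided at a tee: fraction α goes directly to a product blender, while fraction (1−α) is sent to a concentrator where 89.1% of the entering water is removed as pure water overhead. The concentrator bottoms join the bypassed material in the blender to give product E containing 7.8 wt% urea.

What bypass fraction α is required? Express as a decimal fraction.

All 2610×0.063 = 164.43 t/h of urea reaches E, so E = 164.43/0.078 = 2108.1 t/h and vapour = 501.92 t/h.
The evaporator receives (1−α)·2610 of feed at 0.937 water and removes 0.891 of that water:
0.891×0.937×(1−α)×2610 = 501.92
(1−α) = 501.92/2179 = 0.2303;  α = 0.7697.

0.770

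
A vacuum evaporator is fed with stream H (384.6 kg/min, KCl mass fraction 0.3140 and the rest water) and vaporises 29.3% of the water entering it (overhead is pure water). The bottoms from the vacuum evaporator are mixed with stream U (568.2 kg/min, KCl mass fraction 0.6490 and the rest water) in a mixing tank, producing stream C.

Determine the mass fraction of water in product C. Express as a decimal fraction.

0.4409

Vapour removed = 0.293×0.686×384.6 = 77.304 kg/min; concentrate = 307.3 kg/min.
water reaching the mixer = 186.53 (from concentrate) + 568.2×0.351 = 385.97 kg/min.
Product flow = 307.3 + 568.2 = 875.5 kg/min; water fraction = 0.4409.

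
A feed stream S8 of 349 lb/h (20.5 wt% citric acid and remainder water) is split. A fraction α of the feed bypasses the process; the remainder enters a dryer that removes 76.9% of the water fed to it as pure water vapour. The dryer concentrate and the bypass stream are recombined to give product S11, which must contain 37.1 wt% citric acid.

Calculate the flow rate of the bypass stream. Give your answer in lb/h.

93.57 lb/h

All 349×0.205 = 71.545 lb/h of citric acid reaches S11, so S11 = 71.545/0.371 = 192.84 lb/h and vapour = 156.16 lb/h.
The evaporator receives (1−α)·349 of feed at 0.795 water and removes 0.769 of that water:
0.769×0.795×(1−α)×349 = 156.16
(1−α) = 156.16/213.36 = 0.7319;  α = 0.2681.
Bypass flow = 0.2681×349 = 93.573 lb/h.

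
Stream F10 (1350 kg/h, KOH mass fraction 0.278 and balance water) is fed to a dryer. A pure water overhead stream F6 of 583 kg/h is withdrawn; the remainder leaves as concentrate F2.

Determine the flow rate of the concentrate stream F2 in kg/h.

Concentrate = 1350 − 583 = 767 kg/h.

767 kg/h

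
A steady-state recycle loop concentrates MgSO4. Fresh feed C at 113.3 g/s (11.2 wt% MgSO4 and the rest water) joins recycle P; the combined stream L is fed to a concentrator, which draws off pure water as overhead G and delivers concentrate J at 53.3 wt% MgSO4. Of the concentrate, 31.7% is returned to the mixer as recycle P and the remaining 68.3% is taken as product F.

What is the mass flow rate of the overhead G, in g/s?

Overall MgSO4 balance (none leaves overhead): MgSO4 in fresh feed = MgSO4 in product, i.e. 113.3×0.112 = (1−0.317)·J·0.533.
J = 12.69/(0.533×0.683) = 34.858 g/s.
Recycle P = 0.317×34.858 = 11.05 g/s.
Combined feed L = 113.3 + 11.05 = 124.35 g/s.
Overhead G = L − J = 124.35 − 34.858 = 89.492 g/s.

89.49 g/s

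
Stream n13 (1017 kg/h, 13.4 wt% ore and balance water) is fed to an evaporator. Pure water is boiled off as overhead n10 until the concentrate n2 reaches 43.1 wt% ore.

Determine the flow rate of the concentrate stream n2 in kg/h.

316.2 kg/h

ore is conserved: 1017×0.134 = 136.28 kg/h all reports to the concentrate.
Concentrate = 136.28/(target fraction) = 316.19 kg/h.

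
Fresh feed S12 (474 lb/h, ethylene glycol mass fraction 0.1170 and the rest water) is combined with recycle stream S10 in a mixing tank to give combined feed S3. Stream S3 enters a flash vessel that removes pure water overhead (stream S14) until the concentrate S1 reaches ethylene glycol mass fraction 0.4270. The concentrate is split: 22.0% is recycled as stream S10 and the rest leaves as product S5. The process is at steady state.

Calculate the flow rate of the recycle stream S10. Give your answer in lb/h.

36.63 lb/h

Overall ethylene glycol balance (none leaves overhead): ethylene glycol in fresh feed = ethylene glycol in product, i.e. 474×0.117 = (1−0.220)·S1·0.427.
S1 = 55.458/(0.427×0.780) = 166.51 lb/h.
Recycle S10 = 0.220×166.51 = 36.632 lb/h.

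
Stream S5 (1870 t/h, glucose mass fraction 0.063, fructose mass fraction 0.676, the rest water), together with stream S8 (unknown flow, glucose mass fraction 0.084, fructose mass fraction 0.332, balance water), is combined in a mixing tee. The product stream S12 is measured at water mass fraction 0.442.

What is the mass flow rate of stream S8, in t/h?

2384 t/h

Let S8 be the unknown flow. Total out = 1870 + S8.
water balance: 488.07 + 0.584·S8 = 0.442·(1870 + S8)
(0.584 − 0.442)·S8 = 0.442×1870 − 488.07 = 338.47
S8 = 338.47 / 0.142 = 2383.6 t/h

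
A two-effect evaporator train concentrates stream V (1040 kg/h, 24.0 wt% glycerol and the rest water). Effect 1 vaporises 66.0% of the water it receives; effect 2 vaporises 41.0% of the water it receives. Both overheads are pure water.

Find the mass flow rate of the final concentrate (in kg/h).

408.2 kg/h

water in feed = 1040×0.760 = 790.4 kg/h.
After stage 1: water left = (1−0.660)×790.4 = 268.74; stream total = 518.34 kg/h.
After stage 2: water left = (1−0.410)×268.74 = 158.55; final concentrate = 408.15 kg/h.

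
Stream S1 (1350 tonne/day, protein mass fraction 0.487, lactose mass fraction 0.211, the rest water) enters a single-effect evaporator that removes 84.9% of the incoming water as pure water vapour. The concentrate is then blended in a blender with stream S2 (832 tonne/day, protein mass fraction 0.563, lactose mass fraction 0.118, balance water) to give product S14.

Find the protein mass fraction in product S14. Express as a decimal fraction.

0.613

Vapour removed = 0.849×0.302×1350 = 346.14 tonne/day; concentrate = 1003.9 tonne/day.
protein reaching the mixer = 657.45 (from concentrate) + 832×0.563 = 1125.9 tonne/day.
Product flow = 1003.9 + 832 = 1835.9 tonne/day; protein fraction = 0.613.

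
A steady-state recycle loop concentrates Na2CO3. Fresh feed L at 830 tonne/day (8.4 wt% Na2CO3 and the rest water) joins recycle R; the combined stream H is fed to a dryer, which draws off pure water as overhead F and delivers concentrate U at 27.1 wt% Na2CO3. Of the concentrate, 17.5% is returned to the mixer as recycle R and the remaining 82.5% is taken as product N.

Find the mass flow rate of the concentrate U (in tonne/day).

Overall Na2CO3 balance (none leaves overhead): Na2CO3 in fresh feed = Na2CO3 in product, i.e. 830×0.084 = (1−0.175)·U·0.271.
U = 69.72/(0.271×0.825) = 311.84 tonne/day.

311.8 tonne/day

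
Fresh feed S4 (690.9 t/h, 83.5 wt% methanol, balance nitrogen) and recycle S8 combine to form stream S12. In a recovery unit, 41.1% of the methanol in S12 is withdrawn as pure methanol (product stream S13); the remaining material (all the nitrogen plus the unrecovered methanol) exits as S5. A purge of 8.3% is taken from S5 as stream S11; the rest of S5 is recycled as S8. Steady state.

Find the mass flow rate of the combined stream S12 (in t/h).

nitrogen enters only via S4 and leaves only via the purge: 690.9×0.165 = 0.083×(nitrogen in S5), and the recovery unit passes all nitrogen, so nitrogen in S12 = nitrogen in S5 = 1373.5 t/h.
methanol in S12: m_A = 690.9×0.835 + (1−0.083)·(1−0.411)·m_A, so m_A = 576.9/0.4599 = 1254.4 t/h.
S12 = 1254.4 + 1373.5 = 2627.9 t/h.

2628 t/h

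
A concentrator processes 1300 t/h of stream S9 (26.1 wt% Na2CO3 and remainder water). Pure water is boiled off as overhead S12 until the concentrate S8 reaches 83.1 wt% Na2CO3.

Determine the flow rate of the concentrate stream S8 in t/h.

408.3 t/h

Na2CO3 is conserved: 1300×0.261 = 339.3 t/h all reports to the concentrate.
Concentrate = 339.3/(target fraction) = 408.3 t/h.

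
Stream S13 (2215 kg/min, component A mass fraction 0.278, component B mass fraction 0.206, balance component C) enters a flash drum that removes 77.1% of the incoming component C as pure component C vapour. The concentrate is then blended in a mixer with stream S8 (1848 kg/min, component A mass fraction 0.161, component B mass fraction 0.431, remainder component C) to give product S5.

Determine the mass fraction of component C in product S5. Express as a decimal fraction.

0.319

Vapour removed = 0.771×0.516×2215 = 881.21 kg/min; concentrate = 1333.8 kg/min.
component C reaching the mixer = 261.73 (from concentrate) + 1848×0.408 = 1015.7 kg/min.
Product flow = 1333.8 + 1848 = 3181.8 kg/min; component C fraction = 0.319.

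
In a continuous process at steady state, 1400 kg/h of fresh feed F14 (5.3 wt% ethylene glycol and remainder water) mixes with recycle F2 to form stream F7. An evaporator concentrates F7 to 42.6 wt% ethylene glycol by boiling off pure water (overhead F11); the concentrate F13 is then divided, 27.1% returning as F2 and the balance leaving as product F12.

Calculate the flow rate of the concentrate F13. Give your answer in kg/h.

238.9 kg/h

Overall ethylene glycol balance (none leaves overhead): ethylene glycol in fresh feed = ethylene glycol in product, i.e. 1400×0.053 = (1−0.271)·F13·0.426.
F13 = 74.2/(0.426×0.729) = 238.93 kg/h.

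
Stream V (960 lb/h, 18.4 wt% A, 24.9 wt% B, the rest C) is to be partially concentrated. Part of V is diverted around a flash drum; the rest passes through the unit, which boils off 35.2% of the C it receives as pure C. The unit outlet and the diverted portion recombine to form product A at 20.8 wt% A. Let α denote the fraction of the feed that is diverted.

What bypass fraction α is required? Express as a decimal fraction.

0.422

All 960×0.184 = 176.64 lb/h of A reaches A, so A = 176.64/0.208 = 849.23 lb/h and vapour = 110.77 lb/h.
The evaporator receives (1−α)·960 of feed at 0.567 C and removes 0.352 of that C:
0.352×0.567×(1−α)×960 = 110.77
(1−α) = 110.77/191.6 = 0.5781;  α = 0.4219.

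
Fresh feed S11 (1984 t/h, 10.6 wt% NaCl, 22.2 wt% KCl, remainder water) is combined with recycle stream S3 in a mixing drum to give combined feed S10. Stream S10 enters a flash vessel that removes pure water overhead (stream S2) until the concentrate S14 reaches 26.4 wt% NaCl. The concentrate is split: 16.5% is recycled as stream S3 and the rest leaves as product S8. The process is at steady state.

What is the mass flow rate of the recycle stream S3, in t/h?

157.4 t/h

Overall NaCl balance (none leaves overhead): NaCl in fresh feed = NaCl in product, i.e. 1984×0.106 = (1−0.165)·S14·0.264.
S14 = 210.3/(0.264×0.835) = 954.02 t/h.
Recycle S3 = 0.165×954.02 = 157.41 t/h.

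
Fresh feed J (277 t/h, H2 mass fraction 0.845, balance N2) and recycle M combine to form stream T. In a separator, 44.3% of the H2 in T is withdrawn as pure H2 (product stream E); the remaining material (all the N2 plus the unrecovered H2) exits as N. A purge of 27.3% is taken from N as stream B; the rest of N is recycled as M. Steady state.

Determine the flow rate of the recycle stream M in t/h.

273.6 t/h

N2 enters only via J and leaves only via the purge: 277×0.155 = 0.273×(N2 in N), and the separator passes all N2, so N2 in T = N2 in N = 157.27 t/h.
H2 in T: m_A = 277×0.845 + (1−0.273)·(1−0.443)·m_A, so m_A = 234.06/0.5951 = 393.35 t/h.
N = (1−0.443)×393.35 + 157.27 = 376.36 t/h.
Recycle M = (1−0.273)×376.36 = 273.62 t/h.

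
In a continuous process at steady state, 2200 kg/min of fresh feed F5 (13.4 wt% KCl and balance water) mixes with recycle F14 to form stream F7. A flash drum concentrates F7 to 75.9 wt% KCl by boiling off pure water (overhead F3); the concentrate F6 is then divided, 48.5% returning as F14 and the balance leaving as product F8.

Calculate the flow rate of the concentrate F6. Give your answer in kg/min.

Overall KCl balance (none leaves overhead): KCl in fresh feed = KCl in product, i.e. 2200×0.134 = (1−0.485)·F6·0.759.
F6 = 294.8/(0.759×0.515) = 754.19 kg/min.

754.2 kg/min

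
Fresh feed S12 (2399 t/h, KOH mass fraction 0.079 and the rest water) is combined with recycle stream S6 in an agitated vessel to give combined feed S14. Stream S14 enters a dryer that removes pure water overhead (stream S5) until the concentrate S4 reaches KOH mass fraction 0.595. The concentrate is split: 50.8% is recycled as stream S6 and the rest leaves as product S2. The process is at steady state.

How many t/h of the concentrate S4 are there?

Overall KOH balance (none leaves overhead): KOH in fresh feed = KOH in product, i.e. 2399×0.079 = (1−0.508)·S4·0.595.
S4 = 189.52/(0.595×0.492) = 647.4 t/h.

647.4 t/h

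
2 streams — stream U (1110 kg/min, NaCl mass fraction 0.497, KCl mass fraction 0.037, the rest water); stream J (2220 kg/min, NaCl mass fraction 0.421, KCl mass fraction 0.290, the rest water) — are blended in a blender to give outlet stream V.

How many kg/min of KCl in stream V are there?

684.9 kg/min

KCl out = KCl in = 1110×0.037 + 2220×0.290 = 684.87 kg/min.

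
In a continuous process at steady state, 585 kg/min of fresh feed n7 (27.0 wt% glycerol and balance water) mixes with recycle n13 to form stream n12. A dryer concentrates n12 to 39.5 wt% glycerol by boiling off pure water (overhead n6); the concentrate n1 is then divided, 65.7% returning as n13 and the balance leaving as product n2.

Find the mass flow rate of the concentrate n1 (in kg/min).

1166 kg/min

Overall glycerol balance (none leaves overhead): glycerol in fresh feed = glycerol in product, i.e. 585×0.270 = (1−0.657)·n1·0.395.
n1 = 157.95/(0.395×0.343) = 1165.8 kg/min.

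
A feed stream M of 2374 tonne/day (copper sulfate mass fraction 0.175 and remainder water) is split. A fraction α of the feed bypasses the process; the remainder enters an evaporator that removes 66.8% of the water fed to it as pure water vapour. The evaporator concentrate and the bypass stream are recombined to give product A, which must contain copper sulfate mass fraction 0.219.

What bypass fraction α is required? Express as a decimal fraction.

0.635

All 2374×0.175 = 415.45 tonne/day of copper sulfate reaches A, so A = 415.45/0.219 = 1897 tonne/day and vapour = 476.97 tonne/day.
The evaporator receives (1−α)·2374 of feed at 0.825 water and removes 0.668 of that water:
0.668×0.825×(1−α)×2374 = 476.97
(1−α) = 476.97/1308.3 = 0.3646;  α = 0.6354.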